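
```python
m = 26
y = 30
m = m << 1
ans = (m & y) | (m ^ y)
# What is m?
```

Trace (tracking m):
m = 26  # -> m = 26
y = 30  # -> y = 30
m = m << 1  # -> m = 52
ans = m & y | m ^ y  # -> ans = 62

Answer: 52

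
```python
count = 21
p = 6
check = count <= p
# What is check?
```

Answer: False

Derivation:
Trace (tracking check):
count = 21  # -> count = 21
p = 6  # -> p = 6
check = count <= p  # -> check = False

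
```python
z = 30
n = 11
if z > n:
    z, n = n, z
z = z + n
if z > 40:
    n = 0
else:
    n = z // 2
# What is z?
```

Answer: 41

Derivation:
Trace (tracking z):
z = 30  # -> z = 30
n = 11  # -> n = 11
if z > n:  # condition is True
    z, n = (n, z)  # -> z = 11, n = 30
z = z + n  # -> z = 41
if z > 40:  # condition is True
    n = 0  # -> n = 0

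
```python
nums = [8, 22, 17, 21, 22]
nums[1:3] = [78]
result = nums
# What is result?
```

Trace (tracking result):
nums = [8, 22, 17, 21, 22]  # -> nums = [8, 22, 17, 21, 22]
nums[1:3] = [78]  # -> nums = [8, 78, 21, 22]
result = nums  # -> result = [8, 78, 21, 22]

Answer: [8, 78, 21, 22]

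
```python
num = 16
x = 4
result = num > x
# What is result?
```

Answer: True

Derivation:
Trace (tracking result):
num = 16  # -> num = 16
x = 4  # -> x = 4
result = num > x  # -> result = True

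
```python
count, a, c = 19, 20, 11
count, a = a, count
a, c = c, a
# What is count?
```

Answer: 20

Derivation:
Trace (tracking count):
count, a, c = (19, 20, 11)  # -> count = 19, a = 20, c = 11
count, a = (a, count)  # -> count = 20, a = 19
a, c = (c, a)  # -> a = 11, c = 19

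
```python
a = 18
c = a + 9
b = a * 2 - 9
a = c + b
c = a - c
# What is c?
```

Trace (tracking c):
a = 18  # -> a = 18
c = a + 9  # -> c = 27
b = a * 2 - 9  # -> b = 27
a = c + b  # -> a = 54
c = a - c  # -> c = 27

Answer: 27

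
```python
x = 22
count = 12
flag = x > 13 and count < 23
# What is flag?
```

Answer: True

Derivation:
Trace (tracking flag):
x = 22  # -> x = 22
count = 12  # -> count = 12
flag = x > 13 and count < 23  # -> flag = True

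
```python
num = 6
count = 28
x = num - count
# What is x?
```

Answer: -22

Derivation:
Trace (tracking x):
num = 6  # -> num = 6
count = 28  # -> count = 28
x = num - count  # -> x = -22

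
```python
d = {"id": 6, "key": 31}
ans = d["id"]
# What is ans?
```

Answer: 6

Derivation:
Trace (tracking ans):
d = {'id': 6, 'key': 31}  # -> d = {'id': 6, 'key': 31}
ans = d['id']  # -> ans = 6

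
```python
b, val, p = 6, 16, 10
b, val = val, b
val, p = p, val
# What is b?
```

Trace (tracking b):
b, val, p = (6, 16, 10)  # -> b = 6, val = 16, p = 10
b, val = (val, b)  # -> b = 16, val = 6
val, p = (p, val)  # -> val = 10, p = 6

Answer: 16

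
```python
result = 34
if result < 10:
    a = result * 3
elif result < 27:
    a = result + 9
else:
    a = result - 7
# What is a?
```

Answer: 27

Derivation:
Trace (tracking a):
result = 34  # -> result = 34
if result < 10:  # condition is False
elif result < 27:  # condition is False
else:
    a = result - 7  # -> a = 27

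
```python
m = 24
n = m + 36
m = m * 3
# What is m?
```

Trace (tracking m):
m = 24  # -> m = 24
n = m + 36  # -> n = 60
m = m * 3  # -> m = 72

Answer: 72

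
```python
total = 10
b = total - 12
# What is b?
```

Answer: -2

Derivation:
Trace (tracking b):
total = 10  # -> total = 10
b = total - 12  # -> b = -2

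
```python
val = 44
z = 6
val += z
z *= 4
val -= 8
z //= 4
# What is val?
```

Answer: 42

Derivation:
Trace (tracking val):
val = 44  # -> val = 44
z = 6  # -> z = 6
val += z  # -> val = 50
z *= 4  # -> z = 24
val -= 8  # -> val = 42
z //= 4  # -> z = 6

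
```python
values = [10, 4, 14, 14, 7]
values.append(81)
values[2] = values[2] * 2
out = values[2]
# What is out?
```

Answer: 28

Derivation:
Trace (tracking out):
values = [10, 4, 14, 14, 7]  # -> values = [10, 4, 14, 14, 7]
values.append(81)  # -> values = [10, 4, 14, 14, 7, 81]
values[2] = values[2] * 2  # -> values = [10, 4, 28, 14, 7, 81]
out = values[2]  # -> out = 28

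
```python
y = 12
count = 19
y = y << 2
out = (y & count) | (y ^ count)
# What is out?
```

Trace (tracking out):
y = 12  # -> y = 12
count = 19  # -> count = 19
y = y << 2  # -> y = 48
out = y & count | y ^ count  # -> out = 51

Answer: 51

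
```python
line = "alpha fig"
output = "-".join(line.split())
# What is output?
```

Answer: 'alpha-fig'

Derivation:
Trace (tracking output):
line = 'alpha fig'  # -> line = 'alpha fig'
output = '-'.join(line.split())  # -> output = 'alpha-fig'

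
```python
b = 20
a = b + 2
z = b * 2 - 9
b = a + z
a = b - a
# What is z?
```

Answer: 31

Derivation:
Trace (tracking z):
b = 20  # -> b = 20
a = b + 2  # -> a = 22
z = b * 2 - 9  # -> z = 31
b = a + z  # -> b = 53
a = b - a  # -> a = 31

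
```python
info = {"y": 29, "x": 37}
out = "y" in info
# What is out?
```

Trace (tracking out):
info = {'y': 29, 'x': 37}  # -> info = {'y': 29, 'x': 37}
out = 'y' in info  # -> out = True

Answer: True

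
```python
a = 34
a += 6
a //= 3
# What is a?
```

Trace (tracking a):
a = 34  # -> a = 34
a += 6  # -> a = 40
a //= 3  # -> a = 13

Answer: 13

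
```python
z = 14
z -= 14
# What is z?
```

Trace (tracking z):
z = 14  # -> z = 14
z -= 14  # -> z = 0

Answer: 0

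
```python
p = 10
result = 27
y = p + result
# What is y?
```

Answer: 37

Derivation:
Trace (tracking y):
p = 10  # -> p = 10
result = 27  # -> result = 27
y = p + result  # -> y = 37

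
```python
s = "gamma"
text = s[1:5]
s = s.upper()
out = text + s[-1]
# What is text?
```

Trace (tracking text):
s = 'gamma'  # -> s = 'gamma'
text = s[1:5]  # -> text = 'amma'
s = s.upper()  # -> s = 'GAMMA'
out = text + s[-1]  # -> out = 'ammaA'

Answer: 'amma'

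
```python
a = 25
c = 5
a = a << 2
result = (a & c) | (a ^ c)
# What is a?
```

Trace (tracking a):
a = 25  # -> a = 25
c = 5  # -> c = 5
a = a << 2  # -> a = 100
result = a & c | a ^ c  # -> result = 101

Answer: 100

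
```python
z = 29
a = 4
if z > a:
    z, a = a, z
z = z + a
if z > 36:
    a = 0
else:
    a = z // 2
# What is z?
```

Answer: 33

Derivation:
Trace (tracking z):
z = 29  # -> z = 29
a = 4  # -> a = 4
if z > a:  # condition is True
    z, a = (a, z)  # -> z = 4, a = 29
z = z + a  # -> z = 33
if z > 36:  # condition is False
else:
    a = z // 2  # -> a = 16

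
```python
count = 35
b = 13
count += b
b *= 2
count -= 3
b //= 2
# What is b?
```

Answer: 13

Derivation:
Trace (tracking b):
count = 35  # -> count = 35
b = 13  # -> b = 13
count += b  # -> count = 48
b *= 2  # -> b = 26
count -= 3  # -> count = 45
b //= 2  # -> b = 13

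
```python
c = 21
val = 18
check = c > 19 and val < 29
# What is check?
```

Trace (tracking check):
c = 21  # -> c = 21
val = 18  # -> val = 18
check = c > 19 and val < 29  # -> check = True

Answer: True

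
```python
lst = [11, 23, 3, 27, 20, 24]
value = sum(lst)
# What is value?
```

Answer: 108

Derivation:
Trace (tracking value):
lst = [11, 23, 3, 27, 20, 24]  # -> lst = [11, 23, 3, 27, 20, 24]
value = sum(lst)  # -> value = 108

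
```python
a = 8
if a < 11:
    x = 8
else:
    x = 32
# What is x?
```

Answer: 8

Derivation:
Trace (tracking x):
a = 8  # -> a = 8
if a < 11:  # condition is True
    x = 8  # -> x = 8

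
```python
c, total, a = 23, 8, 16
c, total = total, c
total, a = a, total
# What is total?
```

Answer: 16

Derivation:
Trace (tracking total):
c, total, a = (23, 8, 16)  # -> c = 23, total = 8, a = 16
c, total = (total, c)  # -> c = 8, total = 23
total, a = (a, total)  # -> total = 16, a = 23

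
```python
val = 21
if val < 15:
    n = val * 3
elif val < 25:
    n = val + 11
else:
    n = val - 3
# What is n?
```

Trace (tracking n):
val = 21  # -> val = 21
if val < 15:  # condition is False
elif val < 25:  # condition is True
    n = val + 11  # -> n = 32

Answer: 32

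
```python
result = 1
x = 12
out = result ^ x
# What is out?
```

Trace (tracking out):
result = 1  # -> result = 1
x = 12  # -> x = 12
out = result ^ x  # -> out = 13

Answer: 13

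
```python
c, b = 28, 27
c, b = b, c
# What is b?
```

Trace (tracking b):
c, b = (28, 27)  # -> c = 28, b = 27
c, b = (b, c)  # -> c = 27, b = 28

Answer: 28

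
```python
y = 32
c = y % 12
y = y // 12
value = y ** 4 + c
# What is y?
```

Answer: 2

Derivation:
Trace (tracking y):
y = 32  # -> y = 32
c = y % 12  # -> c = 8
y = y // 12  # -> y = 2
value = y ** 4 + c  # -> value = 24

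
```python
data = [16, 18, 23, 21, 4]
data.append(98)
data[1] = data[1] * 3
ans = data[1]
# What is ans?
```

Trace (tracking ans):
data = [16, 18, 23, 21, 4]  # -> data = [16, 18, 23, 21, 4]
data.append(98)  # -> data = [16, 18, 23, 21, 4, 98]
data[1] = data[1] * 3  # -> data = [16, 54, 23, 21, 4, 98]
ans = data[1]  # -> ans = 54

Answer: 54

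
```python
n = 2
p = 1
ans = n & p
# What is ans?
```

Trace (tracking ans):
n = 2  # -> n = 2
p = 1  # -> p = 1
ans = n & p  # -> ans = 0

Answer: 0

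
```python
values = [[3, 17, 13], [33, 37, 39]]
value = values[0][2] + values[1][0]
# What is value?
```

Trace (tracking value):
values = [[3, 17, 13], [33, 37, 39]]  # -> values = [[3, 17, 13], [33, 37, 39]]
value = values[0][2] + values[1][0]  # -> value = 46

Answer: 46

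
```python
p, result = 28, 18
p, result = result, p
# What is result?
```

Answer: 28

Derivation:
Trace (tracking result):
p, result = (28, 18)  # -> p = 28, result = 18
p, result = (result, p)  # -> p = 18, result = 28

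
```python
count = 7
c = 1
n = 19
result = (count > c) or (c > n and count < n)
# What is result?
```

Trace (tracking result):
count = 7  # -> count = 7
c = 1  # -> c = 1
n = 19  # -> n = 19
result = count > c or (c > n and count < n)  # -> result = True

Answer: True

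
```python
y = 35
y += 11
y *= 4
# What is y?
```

Answer: 184

Derivation:
Trace (tracking y):
y = 35  # -> y = 35
y += 11  # -> y = 46
y *= 4  # -> y = 184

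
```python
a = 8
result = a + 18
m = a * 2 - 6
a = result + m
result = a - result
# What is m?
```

Trace (tracking m):
a = 8  # -> a = 8
result = a + 18  # -> result = 26
m = a * 2 - 6  # -> m = 10
a = result + m  # -> a = 36
result = a - result  # -> result = 10

Answer: 10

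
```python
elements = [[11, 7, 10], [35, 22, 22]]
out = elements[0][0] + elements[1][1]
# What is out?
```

Trace (tracking out):
elements = [[11, 7, 10], [35, 22, 22]]  # -> elements = [[11, 7, 10], [35, 22, 22]]
out = elements[0][0] + elements[1][1]  # -> out = 33

Answer: 33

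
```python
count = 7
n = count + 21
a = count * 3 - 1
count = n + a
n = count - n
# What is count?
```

Answer: 48

Derivation:
Trace (tracking count):
count = 7  # -> count = 7
n = count + 21  # -> n = 28
a = count * 3 - 1  # -> a = 20
count = n + a  # -> count = 48
n = count - n  # -> n = 20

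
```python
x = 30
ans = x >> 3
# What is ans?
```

Answer: 3

Derivation:
Trace (tracking ans):
x = 30  # -> x = 30
ans = x >> 3  # -> ans = 3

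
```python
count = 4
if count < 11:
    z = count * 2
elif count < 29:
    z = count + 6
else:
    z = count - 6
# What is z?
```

Trace (tracking z):
count = 4  # -> count = 4
if count < 11:  # condition is True
    z = count * 2  # -> z = 8

Answer: 8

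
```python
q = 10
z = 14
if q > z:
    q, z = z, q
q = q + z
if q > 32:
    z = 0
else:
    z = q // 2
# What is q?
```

Answer: 24

Derivation:
Trace (tracking q):
q = 10  # -> q = 10
z = 14  # -> z = 14
if q > z:  # condition is False
q = q + z  # -> q = 24
if q > 32:  # condition is False
else:
    z = q // 2  # -> z = 12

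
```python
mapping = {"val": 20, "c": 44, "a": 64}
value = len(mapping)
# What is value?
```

Answer: 3

Derivation:
Trace (tracking value):
mapping = {'val': 20, 'c': 44, 'a': 64}  # -> mapping = {'val': 20, 'c': 44, 'a': 64}
value = len(mapping)  # -> value = 3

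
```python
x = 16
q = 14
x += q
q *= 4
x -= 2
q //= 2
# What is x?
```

Answer: 28

Derivation:
Trace (tracking x):
x = 16  # -> x = 16
q = 14  # -> q = 14
x += q  # -> x = 30
q *= 4  # -> q = 56
x -= 2  # -> x = 28
q //= 2  # -> q = 28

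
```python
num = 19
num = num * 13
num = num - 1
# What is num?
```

Answer: 246

Derivation:
Trace (tracking num):
num = 19  # -> num = 19
num = num * 13  # -> num = 247
num = num - 1  # -> num = 246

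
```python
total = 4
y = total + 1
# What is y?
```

Answer: 5

Derivation:
Trace (tracking y):
total = 4  # -> total = 4
y = total + 1  # -> y = 5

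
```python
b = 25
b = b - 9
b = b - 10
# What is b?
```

Trace (tracking b):
b = 25  # -> b = 25
b = b - 9  # -> b = 16
b = b - 10  # -> b = 6

Answer: 6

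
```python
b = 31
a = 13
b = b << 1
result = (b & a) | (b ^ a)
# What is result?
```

Trace (tracking result):
b = 31  # -> b = 31
a = 13  # -> a = 13
b = b << 1  # -> b = 62
result = b & a | b ^ a  # -> result = 63

Answer: 63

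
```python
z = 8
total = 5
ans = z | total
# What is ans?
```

Trace (tracking ans):
z = 8  # -> z = 8
total = 5  # -> total = 5
ans = z | total  # -> ans = 13

Answer: 13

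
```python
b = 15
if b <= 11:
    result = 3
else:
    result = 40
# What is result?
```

Answer: 40

Derivation:
Trace (tracking result):
b = 15  # -> b = 15
if b <= 11:  # condition is False
else:
    result = 40  # -> result = 40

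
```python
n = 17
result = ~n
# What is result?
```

Trace (tracking result):
n = 17  # -> n = 17
result = ~n  # -> result = -18

Answer: -18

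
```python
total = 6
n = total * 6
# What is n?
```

Trace (tracking n):
total = 6  # -> total = 6
n = total * 6  # -> n = 36

Answer: 36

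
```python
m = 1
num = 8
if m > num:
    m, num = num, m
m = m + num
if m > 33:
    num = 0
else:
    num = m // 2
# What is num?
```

Trace (tracking num):
m = 1  # -> m = 1
num = 8  # -> num = 8
if m > num:  # condition is False
m = m + num  # -> m = 9
if m > 33:  # condition is False
else:
    num = m // 2  # -> num = 4

Answer: 4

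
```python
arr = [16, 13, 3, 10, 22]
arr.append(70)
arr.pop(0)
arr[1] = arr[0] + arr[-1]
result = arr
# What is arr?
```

Answer: [13, 83, 10, 22, 70]

Derivation:
Trace (tracking arr):
arr = [16, 13, 3, 10, 22]  # -> arr = [16, 13, 3, 10, 22]
arr.append(70)  # -> arr = [16, 13, 3, 10, 22, 70]
arr.pop(0)  # -> arr = [13, 3, 10, 22, 70]
arr[1] = arr[0] + arr[-1]  # -> arr = [13, 83, 10, 22, 70]
result = arr  # -> result = [13, 83, 10, 22, 70]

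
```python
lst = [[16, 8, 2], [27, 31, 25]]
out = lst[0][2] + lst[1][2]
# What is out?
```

Trace (tracking out):
lst = [[16, 8, 2], [27, 31, 25]]  # -> lst = [[16, 8, 2], [27, 31, 25]]
out = lst[0][2] + lst[1][2]  # -> out = 27

Answer: 27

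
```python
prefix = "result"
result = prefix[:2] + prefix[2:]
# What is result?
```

Answer: 'result'

Derivation:
Trace (tracking result):
prefix = 'result'  # -> prefix = 'result'
result = prefix[:2] + prefix[2:]  # -> result = 'result'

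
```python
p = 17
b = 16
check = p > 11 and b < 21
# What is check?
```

Trace (tracking check):
p = 17  # -> p = 17
b = 16  # -> b = 16
check = p > 11 and b < 21  # -> check = True

Answer: True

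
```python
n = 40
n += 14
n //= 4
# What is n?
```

Trace (tracking n):
n = 40  # -> n = 40
n += 14  # -> n = 54
n //= 4  # -> n = 13

Answer: 13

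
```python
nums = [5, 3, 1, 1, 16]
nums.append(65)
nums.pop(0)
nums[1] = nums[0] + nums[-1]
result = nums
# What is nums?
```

Answer: [3, 68, 1, 16, 65]

Derivation:
Trace (tracking nums):
nums = [5, 3, 1, 1, 16]  # -> nums = [5, 3, 1, 1, 16]
nums.append(65)  # -> nums = [5, 3, 1, 1, 16, 65]
nums.pop(0)  # -> nums = [3, 1, 1, 16, 65]
nums[1] = nums[0] + nums[-1]  # -> nums = [3, 68, 1, 16, 65]
result = nums  # -> result = [3, 68, 1, 16, 65]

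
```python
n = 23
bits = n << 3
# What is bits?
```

Answer: 184

Derivation:
Trace (tracking bits):
n = 23  # -> n = 23
bits = n << 3  # -> bits = 184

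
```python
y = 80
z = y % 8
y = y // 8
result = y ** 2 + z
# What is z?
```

Answer: 0

Derivation:
Trace (tracking z):
y = 80  # -> y = 80
z = y % 8  # -> z = 0
y = y // 8  # -> y = 10
result = y ** 2 + z  # -> result = 100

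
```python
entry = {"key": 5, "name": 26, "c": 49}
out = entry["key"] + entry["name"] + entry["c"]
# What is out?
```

Answer: 80

Derivation:
Trace (tracking out):
entry = {'key': 5, 'name': 26, 'c': 49}  # -> entry = {'key': 5, 'name': 26, 'c': 49}
out = entry['key'] + entry['name'] + entry['c']  # -> out = 80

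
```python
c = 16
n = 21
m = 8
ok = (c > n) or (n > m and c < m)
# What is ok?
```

Trace (tracking ok):
c = 16  # -> c = 16
n = 21  # -> n = 21
m = 8  # -> m = 8
ok = c > n or (n > m and c < m)  # -> ok = False

Answer: False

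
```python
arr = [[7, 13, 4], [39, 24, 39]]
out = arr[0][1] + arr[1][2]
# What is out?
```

Trace (tracking out):
arr = [[7, 13, 4], [39, 24, 39]]  # -> arr = [[7, 13, 4], [39, 24, 39]]
out = arr[0][1] + arr[1][2]  # -> out = 52

Answer: 52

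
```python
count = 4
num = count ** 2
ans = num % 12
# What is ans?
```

Trace (tracking ans):
count = 4  # -> count = 4
num = count ** 2  # -> num = 16
ans = num % 12  # -> ans = 4

Answer: 4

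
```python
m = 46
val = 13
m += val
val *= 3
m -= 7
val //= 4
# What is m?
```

Answer: 52

Derivation:
Trace (tracking m):
m = 46  # -> m = 46
val = 13  # -> val = 13
m += val  # -> m = 59
val *= 3  # -> val = 39
m -= 7  # -> m = 52
val //= 4  # -> val = 9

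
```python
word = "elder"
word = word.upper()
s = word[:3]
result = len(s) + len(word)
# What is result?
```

Answer: 8

Derivation:
Trace (tracking result):
word = 'elder'  # -> word = 'elder'
word = word.upper()  # -> word = 'ELDER'
s = word[:3]  # -> s = 'ELD'
result = len(s) + len(word)  # -> result = 8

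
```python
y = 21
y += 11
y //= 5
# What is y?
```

Trace (tracking y):
y = 21  # -> y = 21
y += 11  # -> y = 32
y //= 5  # -> y = 6

Answer: 6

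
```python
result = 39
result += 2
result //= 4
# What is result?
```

Answer: 10

Derivation:
Trace (tracking result):
result = 39  # -> result = 39
result += 2  # -> result = 41
result //= 4  # -> result = 10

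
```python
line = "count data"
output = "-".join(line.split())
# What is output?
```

Answer: 'count-data'

Derivation:
Trace (tracking output):
line = 'count data'  # -> line = 'count data'
output = '-'.join(line.split())  # -> output = 'count-data'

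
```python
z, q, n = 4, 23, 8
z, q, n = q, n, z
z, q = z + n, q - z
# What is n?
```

Trace (tracking n):
z, q, n = (4, 23, 8)  # -> z = 4, q = 23, n = 8
z, q, n = (q, n, z)  # -> z = 23, q = 8, n = 4
z, q = (z + n, q - z)  # -> z = 27, q = -15

Answer: 4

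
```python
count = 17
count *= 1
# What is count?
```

Answer: 17

Derivation:
Trace (tracking count):
count = 17  # -> count = 17
count *= 1  # -> count = 17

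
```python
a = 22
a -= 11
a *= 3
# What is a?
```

Trace (tracking a):
a = 22  # -> a = 22
a -= 11  # -> a = 11
a *= 3  # -> a = 33

Answer: 33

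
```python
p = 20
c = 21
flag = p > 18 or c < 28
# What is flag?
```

Answer: True

Derivation:
Trace (tracking flag):
p = 20  # -> p = 20
c = 21  # -> c = 21
flag = p > 18 or c < 28  # -> flag = True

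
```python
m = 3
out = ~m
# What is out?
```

Trace (tracking out):
m = 3  # -> m = 3
out = ~m  # -> out = -4

Answer: -4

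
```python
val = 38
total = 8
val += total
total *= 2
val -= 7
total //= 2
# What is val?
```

Answer: 39

Derivation:
Trace (tracking val):
val = 38  # -> val = 38
total = 8  # -> total = 8
val += total  # -> val = 46
total *= 2  # -> total = 16
val -= 7  # -> val = 39
total //= 2  # -> total = 8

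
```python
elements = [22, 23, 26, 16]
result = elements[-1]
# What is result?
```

Answer: 16

Derivation:
Trace (tracking result):
elements = [22, 23, 26, 16]  # -> elements = [22, 23, 26, 16]
result = elements[-1]  # -> result = 16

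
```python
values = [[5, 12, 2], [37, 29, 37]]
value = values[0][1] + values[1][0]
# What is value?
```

Trace (tracking value):
values = [[5, 12, 2], [37, 29, 37]]  # -> values = [[5, 12, 2], [37, 29, 37]]
value = values[0][1] + values[1][0]  # -> value = 49

Answer: 49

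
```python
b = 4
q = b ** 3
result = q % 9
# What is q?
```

Trace (tracking q):
b = 4  # -> b = 4
q = b ** 3  # -> q = 64
result = q % 9  # -> result = 1

Answer: 64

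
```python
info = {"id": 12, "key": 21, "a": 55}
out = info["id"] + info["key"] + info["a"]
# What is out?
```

Answer: 88

Derivation:
Trace (tracking out):
info = {'id': 12, 'key': 21, 'a': 55}  # -> info = {'id': 12, 'key': 21, 'a': 55}
out = info['id'] + info['key'] + info['a']  # -> out = 88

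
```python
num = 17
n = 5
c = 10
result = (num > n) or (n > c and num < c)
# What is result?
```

Trace (tracking result):
num = 17  # -> num = 17
n = 5  # -> n = 5
c = 10  # -> c = 10
result = num > n or (n > c and num < c)  # -> result = True

Answer: True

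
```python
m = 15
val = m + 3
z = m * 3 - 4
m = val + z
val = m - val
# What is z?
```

Answer: 41

Derivation:
Trace (tracking z):
m = 15  # -> m = 15
val = m + 3  # -> val = 18
z = m * 3 - 4  # -> z = 41
m = val + z  # -> m = 59
val = m - val  # -> val = 41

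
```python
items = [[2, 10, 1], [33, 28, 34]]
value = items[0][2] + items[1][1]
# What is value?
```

Trace (tracking value):
items = [[2, 10, 1], [33, 28, 34]]  # -> items = [[2, 10, 1], [33, 28, 34]]
value = items[0][2] + items[1][1]  # -> value = 29

Answer: 29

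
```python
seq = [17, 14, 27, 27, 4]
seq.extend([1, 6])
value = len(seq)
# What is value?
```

Trace (tracking value):
seq = [17, 14, 27, 27, 4]  # -> seq = [17, 14, 27, 27, 4]
seq.extend([1, 6])  # -> seq = [17, 14, 27, 27, 4, 1, 6]
value = len(seq)  # -> value = 7

Answer: 7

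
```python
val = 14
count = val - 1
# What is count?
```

Answer: 13

Derivation:
Trace (tracking count):
val = 14  # -> val = 14
count = val - 1  # -> count = 13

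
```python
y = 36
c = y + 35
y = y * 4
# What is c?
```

Answer: 71

Derivation:
Trace (tracking c):
y = 36  # -> y = 36
c = y + 35  # -> c = 71
y = y * 4  # -> y = 144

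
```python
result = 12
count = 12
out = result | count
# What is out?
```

Answer: 12

Derivation:
Trace (tracking out):
result = 12  # -> result = 12
count = 12  # -> count = 12
out = result | count  # -> out = 12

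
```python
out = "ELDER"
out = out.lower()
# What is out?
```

Trace (tracking out):
out = 'ELDER'  # -> out = 'ELDER'
out = out.lower()  # -> out = 'elder'

Answer: 'elder'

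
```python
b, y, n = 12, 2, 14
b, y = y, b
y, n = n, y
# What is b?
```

Trace (tracking b):
b, y, n = (12, 2, 14)  # -> b = 12, y = 2, n = 14
b, y = (y, b)  # -> b = 2, y = 12
y, n = (n, y)  # -> y = 14, n = 12

Answer: 2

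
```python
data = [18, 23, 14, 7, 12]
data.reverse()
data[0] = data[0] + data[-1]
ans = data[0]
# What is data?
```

Trace (tracking data):
data = [18, 23, 14, 7, 12]  # -> data = [18, 23, 14, 7, 12]
data.reverse()  # -> data = [12, 7, 14, 23, 18]
data[0] = data[0] + data[-1]  # -> data = [30, 7, 14, 23, 18]
ans = data[0]  # -> ans = 30

Answer: [30, 7, 14, 23, 18]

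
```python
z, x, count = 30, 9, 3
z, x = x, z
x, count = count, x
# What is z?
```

Answer: 9

Derivation:
Trace (tracking z):
z, x, count = (30, 9, 3)  # -> z = 30, x = 9, count = 3
z, x = (x, z)  # -> z = 9, x = 30
x, count = (count, x)  # -> x = 3, count = 30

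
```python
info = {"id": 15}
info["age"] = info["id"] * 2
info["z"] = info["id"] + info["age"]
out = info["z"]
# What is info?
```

Trace (tracking info):
info = {'id': 15}  # -> info = {'id': 15}
info['age'] = info['id'] * 2  # -> info = {'id': 15, 'age': 30}
info['z'] = info['id'] + info['age']  # -> info = {'id': 15, 'age': 30, 'z': 45}
out = info['z']  # -> out = 45

Answer: {'id': 15, 'age': 30, 'z': 45}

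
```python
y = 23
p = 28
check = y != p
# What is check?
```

Answer: True

Derivation:
Trace (tracking check):
y = 23  # -> y = 23
p = 28  # -> p = 28
check = y != p  # -> check = True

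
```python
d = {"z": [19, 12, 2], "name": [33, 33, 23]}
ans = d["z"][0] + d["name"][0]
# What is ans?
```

Answer: 52

Derivation:
Trace (tracking ans):
d = {'z': [19, 12, 2], 'name': [33, 33, 23]}  # -> d = {'z': [19, 12, 2], 'name': [33, 33, 23]}
ans = d['z'][0] + d['name'][0]  # -> ans = 52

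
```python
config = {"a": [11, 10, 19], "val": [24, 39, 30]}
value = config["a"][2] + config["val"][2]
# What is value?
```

Trace (tracking value):
config = {'a': [11, 10, 19], 'val': [24, 39, 30]}  # -> config = {'a': [11, 10, 19], 'val': [24, 39, 30]}
value = config['a'][2] + config['val'][2]  # -> value = 49

Answer: 49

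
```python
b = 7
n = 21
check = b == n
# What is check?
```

Answer: False

Derivation:
Trace (tracking check):
b = 7  # -> b = 7
n = 21  # -> n = 21
check = b == n  # -> check = False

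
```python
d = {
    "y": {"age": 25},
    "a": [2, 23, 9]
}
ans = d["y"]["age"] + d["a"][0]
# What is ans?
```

Trace (tracking ans):
d = {'y': {'age': 25}, 'a': [2, 23, 9]}  # -> d = {'y': {'age': 25}, 'a': [2, 23, 9]}
ans = d['y']['age'] + d['a'][0]  # -> ans = 27

Answer: 27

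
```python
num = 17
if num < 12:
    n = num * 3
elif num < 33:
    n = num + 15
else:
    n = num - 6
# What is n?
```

Answer: 32

Derivation:
Trace (tracking n):
num = 17  # -> num = 17
if num < 12:  # condition is False
elif num < 33:  # condition is True
    n = num + 15  # -> n = 32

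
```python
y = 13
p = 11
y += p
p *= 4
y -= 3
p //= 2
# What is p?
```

Trace (tracking p):
y = 13  # -> y = 13
p = 11  # -> p = 11
y += p  # -> y = 24
p *= 4  # -> p = 44
y -= 3  # -> y = 21
p //= 2  # -> p = 22

Answer: 22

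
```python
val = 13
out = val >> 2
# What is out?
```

Answer: 3

Derivation:
Trace (tracking out):
val = 13  # -> val = 13
out = val >> 2  # -> out = 3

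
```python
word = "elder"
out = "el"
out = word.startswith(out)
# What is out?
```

Answer: True

Derivation:
Trace (tracking out):
word = 'elder'  # -> word = 'elder'
out = 'el'  # -> out = 'el'
out = word.startswith(out)  # -> out = True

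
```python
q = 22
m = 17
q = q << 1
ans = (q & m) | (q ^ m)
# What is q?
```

Answer: 44

Derivation:
Trace (tracking q):
q = 22  # -> q = 22
m = 17  # -> m = 17
q = q << 1  # -> q = 44
ans = q & m | q ^ m  # -> ans = 61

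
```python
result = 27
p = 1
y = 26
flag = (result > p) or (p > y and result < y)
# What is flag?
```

Trace (tracking flag):
result = 27  # -> result = 27
p = 1  # -> p = 1
y = 26  # -> y = 26
flag = result > p or (p > y and result < y)  # -> flag = True

Answer: True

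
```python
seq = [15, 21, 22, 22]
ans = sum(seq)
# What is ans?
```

Answer: 80

Derivation:
Trace (tracking ans):
seq = [15, 21, 22, 22]  # -> seq = [15, 21, 22, 22]
ans = sum(seq)  # -> ans = 80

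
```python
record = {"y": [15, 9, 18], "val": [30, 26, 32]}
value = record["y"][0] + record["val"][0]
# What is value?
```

Answer: 45

Derivation:
Trace (tracking value):
record = {'y': [15, 9, 18], 'val': [30, 26, 32]}  # -> record = {'y': [15, 9, 18], 'val': [30, 26, 32]}
value = record['y'][0] + record['val'][0]  # -> value = 45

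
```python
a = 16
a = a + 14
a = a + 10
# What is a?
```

Answer: 40

Derivation:
Trace (tracking a):
a = 16  # -> a = 16
a = a + 14  # -> a = 30
a = a + 10  # -> a = 40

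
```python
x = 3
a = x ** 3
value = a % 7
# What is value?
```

Answer: 6

Derivation:
Trace (tracking value):
x = 3  # -> x = 3
a = x ** 3  # -> a = 27
value = a % 7  # -> value = 6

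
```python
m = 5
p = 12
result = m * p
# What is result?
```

Trace (tracking result):
m = 5  # -> m = 5
p = 12  # -> p = 12
result = m * p  # -> result = 60

Answer: 60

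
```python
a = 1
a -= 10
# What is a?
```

Answer: -9

Derivation:
Trace (tracking a):
a = 1  # -> a = 1
a -= 10  # -> a = -9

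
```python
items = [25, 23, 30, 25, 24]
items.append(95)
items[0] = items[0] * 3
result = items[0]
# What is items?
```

Answer: [75, 23, 30, 25, 24, 95]

Derivation:
Trace (tracking items):
items = [25, 23, 30, 25, 24]  # -> items = [25, 23, 30, 25, 24]
items.append(95)  # -> items = [25, 23, 30, 25, 24, 95]
items[0] = items[0] * 3  # -> items = [75, 23, 30, 25, 24, 95]
result = items[0]  # -> result = 75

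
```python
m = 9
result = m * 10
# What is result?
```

Answer: 90

Derivation:
Trace (tracking result):
m = 9  # -> m = 9
result = m * 10  # -> result = 90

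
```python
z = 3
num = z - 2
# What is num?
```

Answer: 1

Derivation:
Trace (tracking num):
z = 3  # -> z = 3
num = z - 2  # -> num = 1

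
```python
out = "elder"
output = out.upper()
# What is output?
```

Answer: 'ELDER'

Derivation:
Trace (tracking output):
out = 'elder'  # -> out = 'elder'
output = out.upper()  # -> output = 'ELDER'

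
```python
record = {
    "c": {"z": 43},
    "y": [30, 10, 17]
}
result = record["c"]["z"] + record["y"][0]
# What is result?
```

Answer: 73

Derivation:
Trace (tracking result):
record = {'c': {'z': 43}, 'y': [30, 10, 17]}  # -> record = {'c': {'z': 43}, 'y': [30, 10, 17]}
result = record['c']['z'] + record['y'][0]  # -> result = 73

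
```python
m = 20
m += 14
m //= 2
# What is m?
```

Trace (tracking m):
m = 20  # -> m = 20
m += 14  # -> m = 34
m //= 2  # -> m = 17

Answer: 17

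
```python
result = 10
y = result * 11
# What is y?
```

Answer: 110

Derivation:
Trace (tracking y):
result = 10  # -> result = 10
y = result * 11  # -> y = 110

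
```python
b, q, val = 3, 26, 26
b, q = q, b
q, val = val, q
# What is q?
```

Trace (tracking q):
b, q, val = (3, 26, 26)  # -> b = 3, q = 26, val = 26
b, q = (q, b)  # -> b = 26, q = 3
q, val = (val, q)  # -> q = 26, val = 3

Answer: 26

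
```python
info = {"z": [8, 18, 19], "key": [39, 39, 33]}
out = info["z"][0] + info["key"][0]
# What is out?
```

Trace (tracking out):
info = {'z': [8, 18, 19], 'key': [39, 39, 33]}  # -> info = {'z': [8, 18, 19], 'key': [39, 39, 33]}
out = info['z'][0] + info['key'][0]  # -> out = 47

Answer: 47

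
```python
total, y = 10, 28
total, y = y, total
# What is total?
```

Answer: 28

Derivation:
Trace (tracking total):
total, y = (10, 28)  # -> total = 10, y = 28
total, y = (y, total)  # -> total = 28, y = 10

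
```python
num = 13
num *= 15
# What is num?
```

Trace (tracking num):
num = 13  # -> num = 13
num *= 15  # -> num = 195

Answer: 195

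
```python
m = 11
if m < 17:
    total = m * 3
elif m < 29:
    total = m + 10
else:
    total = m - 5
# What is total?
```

Answer: 33

Derivation:
Trace (tracking total):
m = 11  # -> m = 11
if m < 17:  # condition is True
    total = m * 3  # -> total = 33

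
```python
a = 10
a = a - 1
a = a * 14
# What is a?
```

Trace (tracking a):
a = 10  # -> a = 10
a = a - 1  # -> a = 9
a = a * 14  # -> a = 126

Answer: 126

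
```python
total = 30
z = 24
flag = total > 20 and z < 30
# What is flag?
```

Trace (tracking flag):
total = 30  # -> total = 30
z = 24  # -> z = 24
flag = total > 20 and z < 30  # -> flag = True

Answer: True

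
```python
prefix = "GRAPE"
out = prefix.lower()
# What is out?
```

Trace (tracking out):
prefix = 'GRAPE'  # -> prefix = 'GRAPE'
out = prefix.lower()  # -> out = 'grape'

Answer: 'grape'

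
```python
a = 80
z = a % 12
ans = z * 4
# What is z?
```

Answer: 8

Derivation:
Trace (tracking z):
a = 80  # -> a = 80
z = a % 12  # -> z = 8
ans = z * 4  # -> ans = 32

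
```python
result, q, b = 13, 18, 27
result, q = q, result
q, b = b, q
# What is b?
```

Trace (tracking b):
result, q, b = (13, 18, 27)  # -> result = 13, q = 18, b = 27
result, q = (q, result)  # -> result = 18, q = 13
q, b = (b, q)  # -> q = 27, b = 13

Answer: 13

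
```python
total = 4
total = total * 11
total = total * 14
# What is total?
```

Trace (tracking total):
total = 4  # -> total = 4
total = total * 11  # -> total = 44
total = total * 14  # -> total = 616

Answer: 616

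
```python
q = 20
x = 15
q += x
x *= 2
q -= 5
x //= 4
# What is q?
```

Trace (tracking q):
q = 20  # -> q = 20
x = 15  # -> x = 15
q += x  # -> q = 35
x *= 2  # -> x = 30
q -= 5  # -> q = 30
x //= 4  # -> x = 7

Answer: 30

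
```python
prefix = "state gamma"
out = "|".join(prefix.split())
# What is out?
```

Trace (tracking out):
prefix = 'state gamma'  # -> prefix = 'state gamma'
out = '|'.join(prefix.split())  # -> out = 'state|gamma'

Answer: 'state|gamma'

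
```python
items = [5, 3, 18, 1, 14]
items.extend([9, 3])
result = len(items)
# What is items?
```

Answer: [5, 3, 18, 1, 14, 9, 3]

Derivation:
Trace (tracking items):
items = [5, 3, 18, 1, 14]  # -> items = [5, 3, 18, 1, 14]
items.extend([9, 3])  # -> items = [5, 3, 18, 1, 14, 9, 3]
result = len(items)  # -> result = 7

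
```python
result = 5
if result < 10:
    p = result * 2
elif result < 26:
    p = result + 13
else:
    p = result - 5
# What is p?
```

Answer: 10

Derivation:
Trace (tracking p):
result = 5  # -> result = 5
if result < 10:  # condition is True
    p = result * 2  # -> p = 10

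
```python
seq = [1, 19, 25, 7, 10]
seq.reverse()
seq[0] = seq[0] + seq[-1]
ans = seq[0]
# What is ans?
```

Answer: 11

Derivation:
Trace (tracking ans):
seq = [1, 19, 25, 7, 10]  # -> seq = [1, 19, 25, 7, 10]
seq.reverse()  # -> seq = [10, 7, 25, 19, 1]
seq[0] = seq[0] + seq[-1]  # -> seq = [11, 7, 25, 19, 1]
ans = seq[0]  # -> ans = 11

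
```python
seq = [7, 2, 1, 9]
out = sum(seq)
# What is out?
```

Answer: 19

Derivation:
Trace (tracking out):
seq = [7, 2, 1, 9]  # -> seq = [7, 2, 1, 9]
out = sum(seq)  # -> out = 19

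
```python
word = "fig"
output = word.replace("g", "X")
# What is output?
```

Answer: 'fiX'

Derivation:
Trace (tracking output):
word = 'fig'  # -> word = 'fig'
output = word.replace('g', 'X')  # -> output = 'fiX'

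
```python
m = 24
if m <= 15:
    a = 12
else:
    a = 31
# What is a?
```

Answer: 31

Derivation:
Trace (tracking a):
m = 24  # -> m = 24
if m <= 15:  # condition is False
else:
    a = 31  # -> a = 31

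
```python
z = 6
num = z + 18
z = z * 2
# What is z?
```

Trace (tracking z):
z = 6  # -> z = 6
num = z + 18  # -> num = 24
z = z * 2  # -> z = 12

Answer: 12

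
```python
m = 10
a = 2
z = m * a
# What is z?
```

Answer: 20

Derivation:
Trace (tracking z):
m = 10  # -> m = 10
a = 2  # -> a = 2
z = m * a  # -> z = 20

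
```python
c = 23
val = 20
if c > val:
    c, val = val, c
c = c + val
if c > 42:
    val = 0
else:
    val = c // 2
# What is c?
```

Trace (tracking c):
c = 23  # -> c = 23
val = 20  # -> val = 20
if c > val:  # condition is True
    c, val = (val, c)  # -> c = 20, val = 23
c = c + val  # -> c = 43
if c > 42:  # condition is True
    val = 0  # -> val = 0

Answer: 43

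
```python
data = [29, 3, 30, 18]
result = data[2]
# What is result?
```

Answer: 30

Derivation:
Trace (tracking result):
data = [29, 3, 30, 18]  # -> data = [29, 3, 30, 18]
result = data[2]  # -> result = 30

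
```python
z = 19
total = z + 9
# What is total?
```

Answer: 28

Derivation:
Trace (tracking total):
z = 19  # -> z = 19
total = z + 9  # -> total = 28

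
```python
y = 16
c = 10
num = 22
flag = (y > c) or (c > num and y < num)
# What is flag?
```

Trace (tracking flag):
y = 16  # -> y = 16
c = 10  # -> c = 10
num = 22  # -> num = 22
flag = y > c or (c > num and y < num)  # -> flag = True

Answer: True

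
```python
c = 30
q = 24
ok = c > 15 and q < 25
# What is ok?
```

Trace (tracking ok):
c = 30  # -> c = 30
q = 24  # -> q = 24
ok = c > 15 and q < 25  # -> ok = True

Answer: True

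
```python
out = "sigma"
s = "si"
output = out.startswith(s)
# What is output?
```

Answer: True

Derivation:
Trace (tracking output):
out = 'sigma'  # -> out = 'sigma'
s = 'si'  # -> s = 'si'
output = out.startswith(s)  # -> output = True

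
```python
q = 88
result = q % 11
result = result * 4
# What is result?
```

Trace (tracking result):
q = 88  # -> q = 88
result = q % 11  # -> result = 0
result = result * 4  # -> result = 0

Answer: 0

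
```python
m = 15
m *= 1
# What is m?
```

Trace (tracking m):
m = 15  # -> m = 15
m *= 1  # -> m = 15

Answer: 15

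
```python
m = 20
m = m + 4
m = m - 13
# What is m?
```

Trace (tracking m):
m = 20  # -> m = 20
m = m + 4  # -> m = 24
m = m - 13  # -> m = 11

Answer: 11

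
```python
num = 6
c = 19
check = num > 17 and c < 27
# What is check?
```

Trace (tracking check):
num = 6  # -> num = 6
c = 19  # -> c = 19
check = num > 17 and c < 27  # -> check = False

Answer: False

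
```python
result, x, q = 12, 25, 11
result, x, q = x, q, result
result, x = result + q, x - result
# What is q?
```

Answer: 12

Derivation:
Trace (tracking q):
result, x, q = (12, 25, 11)  # -> result = 12, x = 25, q = 11
result, x, q = (x, q, result)  # -> result = 25, x = 11, q = 12
result, x = (result + q, x - result)  # -> result = 37, x = -14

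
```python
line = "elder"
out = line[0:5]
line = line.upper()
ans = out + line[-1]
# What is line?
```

Answer: 'ELDER'

Derivation:
Trace (tracking line):
line = 'elder'  # -> line = 'elder'
out = line[0:5]  # -> out = 'elder'
line = line.upper()  # -> line = 'ELDER'
ans = out + line[-1]  # -> ans = 'elderR'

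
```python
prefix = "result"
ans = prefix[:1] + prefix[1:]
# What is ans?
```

Trace (tracking ans):
prefix = 'result'  # -> prefix = 'result'
ans = prefix[:1] + prefix[1:]  # -> ans = 'result'

Answer: 'result'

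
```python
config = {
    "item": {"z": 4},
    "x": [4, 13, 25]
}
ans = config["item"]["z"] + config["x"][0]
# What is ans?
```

Trace (tracking ans):
config = {'item': {'z': 4}, 'x': [4, 13, 25]}  # -> config = {'item': {'z': 4}, 'x': [4, 13, 25]}
ans = config['item']['z'] + config['x'][0]  # -> ans = 8

Answer: 8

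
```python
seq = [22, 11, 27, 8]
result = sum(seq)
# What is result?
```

Answer: 68

Derivation:
Trace (tracking result):
seq = [22, 11, 27, 8]  # -> seq = [22, 11, 27, 8]
result = sum(seq)  # -> result = 68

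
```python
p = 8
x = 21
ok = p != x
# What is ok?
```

Trace (tracking ok):
p = 8  # -> p = 8
x = 21  # -> x = 21
ok = p != x  # -> ok = True

Answer: True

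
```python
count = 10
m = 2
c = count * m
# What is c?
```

Trace (tracking c):
count = 10  # -> count = 10
m = 2  # -> m = 2
c = count * m  # -> c = 20

Answer: 20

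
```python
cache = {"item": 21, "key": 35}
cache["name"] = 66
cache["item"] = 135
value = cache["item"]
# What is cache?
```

Answer: {'item': 135, 'key': 35, 'name': 66}

Derivation:
Trace (tracking cache):
cache = {'item': 21, 'key': 35}  # -> cache = {'item': 21, 'key': 35}
cache['name'] = 66  # -> cache = {'item': 21, 'key': 35, 'name': 66}
cache['item'] = 135  # -> cache = {'item': 135, 'key': 35, 'name': 66}
value = cache['item']  # -> value = 135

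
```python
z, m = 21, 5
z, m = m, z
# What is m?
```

Answer: 21

Derivation:
Trace (tracking m):
z, m = (21, 5)  # -> z = 21, m = 5
z, m = (m, z)  # -> z = 5, m = 21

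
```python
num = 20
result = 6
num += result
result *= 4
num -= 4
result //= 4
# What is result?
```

Trace (tracking result):
num = 20  # -> num = 20
result = 6  # -> result = 6
num += result  # -> num = 26
result *= 4  # -> result = 24
num -= 4  # -> num = 22
result //= 4  # -> result = 6

Answer: 6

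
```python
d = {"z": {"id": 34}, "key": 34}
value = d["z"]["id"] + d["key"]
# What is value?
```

Trace (tracking value):
d = {'z': {'id': 34}, 'key': 34}  # -> d = {'z': {'id': 34}, 'key': 34}
value = d['z']['id'] + d['key']  # -> value = 68

Answer: 68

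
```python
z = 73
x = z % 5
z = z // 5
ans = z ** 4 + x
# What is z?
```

Trace (tracking z):
z = 73  # -> z = 73
x = z % 5  # -> x = 3
z = z // 5  # -> z = 14
ans = z ** 4 + x  # -> ans = 38419

Answer: 14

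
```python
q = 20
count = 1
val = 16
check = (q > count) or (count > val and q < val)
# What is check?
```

Trace (tracking check):
q = 20  # -> q = 20
count = 1  # -> count = 1
val = 16  # -> val = 16
check = q > count or (count > val and q < val)  # -> check = True

Answer: True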